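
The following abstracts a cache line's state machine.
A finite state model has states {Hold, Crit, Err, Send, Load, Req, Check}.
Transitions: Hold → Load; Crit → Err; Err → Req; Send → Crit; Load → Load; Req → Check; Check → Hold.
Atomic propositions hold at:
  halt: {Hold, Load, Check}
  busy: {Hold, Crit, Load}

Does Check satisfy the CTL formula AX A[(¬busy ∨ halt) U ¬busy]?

No

Sat(¬busy) = {Err, Send, Req, Check}
Sat(¬busy ∨ halt) = {Hold, Err, Send, Load, Req, Check}
A[(¬busy ∨ halt) U ¬busy]: least fixpoint, start Z0 = Sat(¬busy) = {Err, Send, Req, Check}, add states in Sat(¬busy ∨ halt) with every successor in Z. Already a fixed point.
Sat(A[(¬busy ∨ halt) U ¬busy]) = {Err, Send, Req, Check}
Sat(AX A[(¬busy ∨ halt) U ¬busy]) = {s : every successor in {Err, Send, Req, Check}} = {Crit, Err, Req}
Check ∉ Sat(AX A[(¬busy ∨ halt) U ¬busy]) = {Crit, Err, Req}, so the formula does not hold at Check.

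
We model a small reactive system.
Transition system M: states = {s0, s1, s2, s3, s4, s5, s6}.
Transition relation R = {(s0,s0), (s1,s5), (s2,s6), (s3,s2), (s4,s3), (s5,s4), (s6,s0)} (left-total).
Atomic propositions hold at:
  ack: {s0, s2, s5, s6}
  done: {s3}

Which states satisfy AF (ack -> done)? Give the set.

Sat(ack -> done) = {s1, s3, s4}
AF (ack -> done): least fixpoint, start Z0 = {s1, s3, s4}, add states with every successor in Z. Z1 = {s1, s3, s4, s5}; fixed.
Sat(AF (ack -> done)) = {s1, s3, s4, s5}

{s1, s3, s4, s5}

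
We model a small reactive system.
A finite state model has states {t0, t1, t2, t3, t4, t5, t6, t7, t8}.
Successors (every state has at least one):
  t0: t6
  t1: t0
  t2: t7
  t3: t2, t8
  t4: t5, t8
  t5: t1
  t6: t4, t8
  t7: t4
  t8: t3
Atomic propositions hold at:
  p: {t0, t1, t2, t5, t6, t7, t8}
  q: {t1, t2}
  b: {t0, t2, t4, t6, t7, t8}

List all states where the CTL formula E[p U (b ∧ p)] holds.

Sat(b ∧ p) = {t0, t2, t6, t7, t8}
E[p U (b ∧ p)]: least fixpoint, start Z0 = Sat((b ∧ p)) = {t0, t2, t6, t7, t8}, add states in Sat(p) with some successor in Z. Z1 = {t0, t1, t2, t6, t7, t8}; Z2 = {t0, t1, t2, t5, t6, t7, t8}; fixed.
Sat(E[p U (b ∧ p)]) = {t0, t1, t2, t5, t6, t7, t8}

{t0, t1, t2, t5, t6, t7, t8}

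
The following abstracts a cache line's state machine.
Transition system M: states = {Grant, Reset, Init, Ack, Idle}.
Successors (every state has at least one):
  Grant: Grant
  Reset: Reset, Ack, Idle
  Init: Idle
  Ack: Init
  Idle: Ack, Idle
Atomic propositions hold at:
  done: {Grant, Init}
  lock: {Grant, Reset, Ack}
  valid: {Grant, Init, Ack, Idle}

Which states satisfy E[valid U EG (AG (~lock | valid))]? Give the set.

{Grant, Init, Ack, Idle}

Sat(~lock) = {Init, Idle}
Sat(~lock | valid) = {Grant, Init, Ack, Idle}
AG (~lock | valid): greatest fixpoint, start Z0 = {Grant, Init, Ack, Idle}, keep only states in Sat with every successor in Z. Already a fixed point.
Sat(AG (~lock | valid)) = {Grant, Init, Ack, Idle}
EG (AG (~lock | valid)): greatest fixpoint, start Z0 = {Grant, Init, Ack, Idle}, keep only states in Sat with some successor in Z. Already a fixed point.
Sat(EG (AG (~lock | valid))) = {Grant, Init, Ack, Idle}
E[valid U EG (AG (~lock | valid))]: least fixpoint, start Z0 = Sat(EG (AG (~lock | valid))) = {Grant, Init, Ack, Idle}, add states in Sat(valid) with some successor in Z. Already a fixed point.
Sat(E[valid U EG (AG (~lock | valid))]) = {Grant, Init, Ack, Idle}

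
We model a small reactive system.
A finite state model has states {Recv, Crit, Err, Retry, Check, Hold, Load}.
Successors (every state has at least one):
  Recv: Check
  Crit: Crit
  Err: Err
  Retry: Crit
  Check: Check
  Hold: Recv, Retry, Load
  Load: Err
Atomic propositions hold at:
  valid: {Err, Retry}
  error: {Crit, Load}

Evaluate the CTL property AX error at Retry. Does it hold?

Yes

Sat(AX error) = {s : every successor in {Crit, Load}} = {Crit, Retry}
Retry ∈ Sat(AX error) = {Crit, Retry}, so the formula holds at Retry.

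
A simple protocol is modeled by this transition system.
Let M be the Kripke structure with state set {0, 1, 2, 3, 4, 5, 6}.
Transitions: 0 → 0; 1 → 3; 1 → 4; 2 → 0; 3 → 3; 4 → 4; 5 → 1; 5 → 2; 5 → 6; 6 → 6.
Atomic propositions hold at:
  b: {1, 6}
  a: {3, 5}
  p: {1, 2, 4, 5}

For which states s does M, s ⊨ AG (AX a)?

Sat(AX a) = {s : every successor in {3, 5}} = {3}
AG (AX a): greatest fixpoint, start Z0 = {3}, keep only states in Sat with every successor in Z. Already a fixed point.
Sat(AG (AX a)) = {3}

{3}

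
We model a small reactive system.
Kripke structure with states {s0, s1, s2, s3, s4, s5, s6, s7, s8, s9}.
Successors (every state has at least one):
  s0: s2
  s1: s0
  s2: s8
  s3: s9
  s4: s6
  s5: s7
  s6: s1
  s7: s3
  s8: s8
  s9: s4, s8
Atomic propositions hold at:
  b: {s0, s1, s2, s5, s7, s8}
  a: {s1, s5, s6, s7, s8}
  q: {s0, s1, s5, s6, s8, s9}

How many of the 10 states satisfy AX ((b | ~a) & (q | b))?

Sat(~a) = {s0, s2, s3, s4, s9}
Sat(b | ~a) = {s0, s1, s2, s3, s4, s5, s7, s8, s9}
Sat(q | b) = {s0, s1, s2, s5, s6, s7, s8, s9}
Sat((b | ~a) & (q | b)) = {s0, s1, s2, s5, s7, s8, s9}
Sat(AX ((b | ~a) & (q | b))) = {s : every successor in {s0, s1, s2, s5, s7, s8, s9}} = {s0, s1, s2, s3, s5, s6, s8}
|Sat(AX ((b | ~a) & (q | b)))| = |{s0, s1, s2, s3, s5, s6, s8}| = 7.

7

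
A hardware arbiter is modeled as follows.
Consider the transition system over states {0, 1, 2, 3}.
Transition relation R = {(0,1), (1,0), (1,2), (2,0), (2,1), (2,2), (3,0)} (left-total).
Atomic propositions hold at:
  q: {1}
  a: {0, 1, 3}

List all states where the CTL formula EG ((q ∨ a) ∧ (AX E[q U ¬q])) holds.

Sat(q ∨ a) = {0, 1, 3}
Sat(¬q) = {0, 2, 3}
E[q U ¬q]: least fixpoint, start Z0 = Sat(¬q) = {0, 2, 3}, add states in Sat(q) with some successor in Z. Z1 = {0, 1, 2, 3}; fixed.
Sat(E[q U ¬q]) = {0, 1, 2, 3}
Sat(AX E[q U ¬q]) = {s : every successor in {0, 1, 2, 3}} = {0, 1, 2, 3}
Sat((q ∨ a) ∧ (AX E[q U ¬q])) = {0, 1, 3}
EG ((q ∨ a) ∧ (AX E[q U ¬q])): greatest fixpoint, start Z0 = {0, 1, 3}, keep only states in Sat with some successor in Z. Already a fixed point.
Sat(EG ((q ∨ a) ∧ (AX E[q U ¬q]))) = {0, 1, 3}

{0, 1, 3}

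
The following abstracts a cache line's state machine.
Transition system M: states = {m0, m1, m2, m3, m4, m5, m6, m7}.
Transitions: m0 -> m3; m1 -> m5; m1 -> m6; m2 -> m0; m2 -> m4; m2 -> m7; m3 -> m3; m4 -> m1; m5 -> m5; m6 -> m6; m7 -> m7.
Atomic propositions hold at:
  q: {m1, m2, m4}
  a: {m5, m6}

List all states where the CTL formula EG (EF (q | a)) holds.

{m1, m2, m4, m5, m6}

Sat(q | a) = {m1, m2, m4, m5, m6}
EF (q | a): least fixpoint, start Z0 = {m1, m2, m4, m5, m6}, add states with some successor in Z. Already a fixed point.
Sat(EF (q | a)) = {m1, m2, m4, m5, m6}
EG (EF (q | a)): greatest fixpoint, start Z0 = {m1, m2, m4, m5, m6}, keep only states in Sat with some successor in Z. Already a fixed point.
Sat(EG (EF (q | a))) = {m1, m2, m4, m5, m6}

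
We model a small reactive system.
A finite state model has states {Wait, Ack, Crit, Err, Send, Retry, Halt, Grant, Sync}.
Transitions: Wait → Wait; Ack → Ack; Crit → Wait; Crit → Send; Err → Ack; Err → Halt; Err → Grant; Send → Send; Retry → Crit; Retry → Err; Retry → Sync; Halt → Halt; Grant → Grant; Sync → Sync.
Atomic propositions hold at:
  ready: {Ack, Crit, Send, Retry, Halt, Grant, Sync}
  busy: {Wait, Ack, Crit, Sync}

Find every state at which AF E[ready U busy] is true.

{Wait, Ack, Crit, Retry, Sync}

E[ready U busy]: least fixpoint, start Z0 = Sat(busy) = {Wait, Ack, Crit, Sync}, add states in Sat(ready) with some successor in Z. Z1 = {Wait, Ack, Crit, Retry, Sync}; fixed.
Sat(E[ready U busy]) = {Wait, Ack, Crit, Retry, Sync}
AF E[ready U busy]: least fixpoint, start Z0 = {Wait, Ack, Crit, Retry, Sync}, add states with every successor in Z. Already a fixed point.
Sat(AF E[ready U busy]) = {Wait, Ack, Crit, Retry, Sync}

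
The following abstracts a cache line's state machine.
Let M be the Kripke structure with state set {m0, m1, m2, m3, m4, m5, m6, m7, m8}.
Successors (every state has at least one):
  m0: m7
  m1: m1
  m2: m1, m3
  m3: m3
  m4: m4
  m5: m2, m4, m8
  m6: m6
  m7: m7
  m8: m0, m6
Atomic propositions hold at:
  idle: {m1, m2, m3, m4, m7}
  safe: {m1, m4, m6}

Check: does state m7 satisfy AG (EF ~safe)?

Yes

Sat(~safe) = {m0, m2, m3, m5, m7, m8}
EF ~safe: least fixpoint, start Z0 = {m0, m2, m3, m5, m7, m8}, add states with some successor in Z. Already a fixed point.
Sat(EF ~safe) = {m0, m2, m3, m5, m7, m8}
AG (EF ~safe): greatest fixpoint, start Z0 = {m0, m2, m3, m5, m7, m8}, keep only states in Sat with every successor in Z. Z1 = {m0, m3, m7}; fixed.
Sat(AG (EF ~safe)) = {m0, m3, m7}
m7 ∈ Sat(AG (EF ~safe)) = {m0, m3, m7}, so the formula holds at m7.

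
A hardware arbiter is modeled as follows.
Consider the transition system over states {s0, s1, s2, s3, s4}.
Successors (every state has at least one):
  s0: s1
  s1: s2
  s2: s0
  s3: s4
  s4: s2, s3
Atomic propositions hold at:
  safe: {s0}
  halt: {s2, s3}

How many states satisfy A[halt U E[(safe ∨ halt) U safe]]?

Sat(safe ∨ halt) = {s0, s2, s3}
E[(safe ∨ halt) U safe]: least fixpoint, start Z0 = Sat(safe) = {s0}, add states in Sat(safe ∨ halt) with some successor in Z. Z1 = {s0, s2}; fixed.
Sat(E[(safe ∨ halt) U safe]) = {s0, s2}
A[halt U E[(safe ∨ halt) U safe]]: least fixpoint, start Z0 = Sat(E[(safe ∨ halt) U safe]) = {s0, s2}, add states in Sat(halt) with every successor in Z. Already a fixed point.
Sat(A[halt U E[(safe ∨ halt) U safe]]) = {s0, s2}
|Sat(A[halt U E[(safe ∨ halt) U safe]])| = |{s0, s2}| = 2.

2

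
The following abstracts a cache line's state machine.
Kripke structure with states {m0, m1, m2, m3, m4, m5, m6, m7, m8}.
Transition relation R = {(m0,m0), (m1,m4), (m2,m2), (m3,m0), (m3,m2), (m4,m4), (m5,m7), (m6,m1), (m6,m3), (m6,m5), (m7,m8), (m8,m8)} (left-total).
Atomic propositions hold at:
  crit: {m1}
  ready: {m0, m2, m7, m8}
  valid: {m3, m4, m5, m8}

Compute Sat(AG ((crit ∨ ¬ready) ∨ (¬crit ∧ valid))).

Sat(¬ready) = {m1, m3, m4, m5, m6}
Sat(crit ∨ ¬ready) = {m1, m3, m4, m5, m6}
Sat(¬crit) = {m0, m2, m3, m4, m5, m6, m7, m8}
Sat(¬crit ∧ valid) = {m3, m4, m5, m8}
Sat((crit ∨ ¬ready) ∨ (¬crit ∧ valid)) = {m1, m3, m4, m5, m6, m8}
AG ((crit ∨ ¬ready) ∨ (¬crit ∧ valid)): greatest fixpoint, start Z0 = {m1, m3, m4, m5, m6, m8}, keep only states in Sat with every successor in Z. Z1 = {m1, m4, m6, m8}; Z2 = {m1, m4, m8}; fixed.
Sat(AG ((crit ∨ ¬ready) ∨ (¬crit ∧ valid))) = {m1, m4, m8}

{m1, m4, m8}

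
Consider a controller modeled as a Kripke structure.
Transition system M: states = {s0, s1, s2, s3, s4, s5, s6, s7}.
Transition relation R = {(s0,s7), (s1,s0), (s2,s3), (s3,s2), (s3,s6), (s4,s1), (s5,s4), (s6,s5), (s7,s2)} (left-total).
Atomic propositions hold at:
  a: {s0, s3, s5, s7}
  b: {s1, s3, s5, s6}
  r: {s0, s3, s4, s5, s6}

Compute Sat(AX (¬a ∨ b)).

{s2, s3, s4, s5, s6, s7}

Sat(¬a) = {s1, s2, s4, s6}
Sat(¬a ∨ b) = {s1, s2, s3, s4, s5, s6}
Sat(AX (¬a ∨ b)) = {s : every successor in {s1, s2, s3, s4, s5, s6}} = {s2, s3, s4, s5, s6, s7}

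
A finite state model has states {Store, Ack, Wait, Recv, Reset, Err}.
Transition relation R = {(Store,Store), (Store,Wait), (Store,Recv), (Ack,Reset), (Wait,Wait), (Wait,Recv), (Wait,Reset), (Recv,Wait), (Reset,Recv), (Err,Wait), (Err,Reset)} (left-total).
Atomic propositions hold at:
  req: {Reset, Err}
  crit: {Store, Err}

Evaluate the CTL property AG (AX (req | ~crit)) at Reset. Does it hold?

Sat(~crit) = {Ack, Wait, Recv, Reset}
Sat(req | ~crit) = {Ack, Wait, Recv, Reset, Err}
Sat(AX (req | ~crit)) = {s : every successor in {Ack, Wait, Recv, Reset, Err}} = {Ack, Wait, Recv, Reset, Err}
AG (AX (req | ~crit)): greatest fixpoint, start Z0 = {Ack, Wait, Recv, Reset, Err}, keep only states in Sat with every successor in Z. Already a fixed point.
Sat(AG (AX (req | ~crit))) = {Ack, Wait, Recv, Reset, Err}
Reset ∈ Sat(AG (AX (req | ~crit))) = {Ack, Wait, Recv, Reset, Err}, so the formula holds at Reset.

Yes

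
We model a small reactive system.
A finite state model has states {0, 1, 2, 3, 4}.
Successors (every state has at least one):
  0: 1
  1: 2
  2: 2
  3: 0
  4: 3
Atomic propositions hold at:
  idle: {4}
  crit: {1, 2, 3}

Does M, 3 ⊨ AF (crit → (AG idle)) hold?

AG idle: greatest fixpoint, start Z0 = {4}, keep only states in Sat with every successor in Z. Z1 = ∅; fixed.
Sat(AG idle) = ∅
Sat(crit → (AG idle)) = {0, 4}
AF (crit → (AG idle)): least fixpoint, start Z0 = {0, 4}, add states with every successor in Z. Z1 = {0, 3, 4}; fixed.
Sat(AF (crit → (AG idle))) = {0, 3, 4}
3 ∈ Sat(AF (crit → (AG idle))) = {0, 3, 4}, so the formula holds at 3.

Yes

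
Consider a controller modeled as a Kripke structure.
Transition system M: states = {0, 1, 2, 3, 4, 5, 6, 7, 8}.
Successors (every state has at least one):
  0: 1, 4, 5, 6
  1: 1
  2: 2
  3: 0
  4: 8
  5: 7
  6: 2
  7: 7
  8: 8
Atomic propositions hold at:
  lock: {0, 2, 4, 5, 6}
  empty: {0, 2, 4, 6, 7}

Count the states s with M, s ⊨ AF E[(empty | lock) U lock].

6

Sat(empty | lock) = {0, 2, 4, 5, 6, 7}
E[(empty | lock) U lock]: least fixpoint, start Z0 = Sat(lock) = {0, 2, 4, 5, 6}, add states in Sat(empty | lock) with some successor in Z. Already a fixed point.
Sat(E[(empty | lock) U lock]) = {0, 2, 4, 5, 6}
AF E[(empty | lock) U lock]: least fixpoint, start Z0 = {0, 2, 4, 5, 6}, add states with every successor in Z. Z1 = {0, 2, 3, 4, 5, 6}; fixed.
Sat(AF E[(empty | lock) U lock]) = {0, 2, 3, 4, 5, 6}
|Sat(AF E[(empty | lock) U lock])| = |{0, 2, 3, 4, 5, 6}| = 6.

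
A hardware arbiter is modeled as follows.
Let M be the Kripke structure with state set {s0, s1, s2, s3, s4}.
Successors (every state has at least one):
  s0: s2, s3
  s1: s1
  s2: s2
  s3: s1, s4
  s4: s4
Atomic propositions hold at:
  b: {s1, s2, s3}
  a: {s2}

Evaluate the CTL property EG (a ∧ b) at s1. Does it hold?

Sat(a ∧ b) = {s2}
EG (a ∧ b): greatest fixpoint, start Z0 = {s2}, keep only states in Sat with some successor in Z. Already a fixed point.
Sat(EG (a ∧ b)) = {s2}
s1 ∉ Sat(EG (a ∧ b)) = {s2}, so the formula does not hold at s1.

No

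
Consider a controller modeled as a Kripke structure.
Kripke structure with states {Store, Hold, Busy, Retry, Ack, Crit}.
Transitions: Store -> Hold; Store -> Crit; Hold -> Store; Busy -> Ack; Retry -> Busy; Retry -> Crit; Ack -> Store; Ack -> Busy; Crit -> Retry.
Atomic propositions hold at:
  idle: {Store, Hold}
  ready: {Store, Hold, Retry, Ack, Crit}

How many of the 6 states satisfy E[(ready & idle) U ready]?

5

Sat(ready & idle) = {Store, Hold}
E[(ready & idle) U ready]: least fixpoint, start Z0 = Sat(ready) = {Store, Hold, Retry, Ack, Crit}, add states in Sat(ready & idle) with some successor in Z. Already a fixed point.
Sat(E[(ready & idle) U ready]) = {Store, Hold, Retry, Ack, Crit}
|Sat(E[(ready & idle) U ready])| = |{Store, Hold, Retry, Ack, Crit}| = 5.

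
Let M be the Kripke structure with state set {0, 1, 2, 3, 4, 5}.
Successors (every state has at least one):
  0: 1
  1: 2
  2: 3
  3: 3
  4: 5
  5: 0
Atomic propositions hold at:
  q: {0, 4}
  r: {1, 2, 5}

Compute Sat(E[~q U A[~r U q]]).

Sat(~q) = {1, 2, 3, 5}
Sat(~r) = {0, 3, 4}
A[~r U q]: least fixpoint, start Z0 = Sat(q) = {0, 4}, add states in Sat(~r) with every successor in Z. Already a fixed point.
Sat(A[~r U q]) = {0, 4}
E[~q U A[~r U q]]: least fixpoint, start Z0 = Sat(A[~r U q]) = {0, 4}, add states in Sat(~q) with some successor in Z. Z1 = {0, 4, 5}; fixed.
Sat(E[~q U A[~r U q]]) = {0, 4, 5}

{0, 4, 5}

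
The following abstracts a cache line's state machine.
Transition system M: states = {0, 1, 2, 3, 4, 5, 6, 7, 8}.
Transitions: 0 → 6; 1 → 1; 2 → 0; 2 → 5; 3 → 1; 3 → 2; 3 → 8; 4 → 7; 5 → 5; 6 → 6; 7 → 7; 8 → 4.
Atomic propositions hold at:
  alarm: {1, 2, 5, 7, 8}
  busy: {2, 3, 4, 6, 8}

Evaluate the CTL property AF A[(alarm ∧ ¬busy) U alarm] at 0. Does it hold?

No

Sat(¬busy) = {0, 1, 5, 7}
Sat(alarm ∧ ¬busy) = {1, 5, 7}
A[(alarm ∧ ¬busy) U alarm]: least fixpoint, start Z0 = Sat(alarm) = {1, 2, 5, 7, 8}, add states in Sat(alarm ∧ ¬busy) with every successor in Z. Already a fixed point.
Sat(A[(alarm ∧ ¬busy) U alarm]) = {1, 2, 5, 7, 8}
AF A[(alarm ∧ ¬busy) U alarm]: least fixpoint, start Z0 = {1, 2, 5, 7, 8}, add states with every successor in Z. Z1 = {1, 2, 3, 4, 5, 7, 8}; fixed.
Sat(AF A[(alarm ∧ ¬busy) U alarm]) = {1, 2, 3, 4, 5, 7, 8}
0 ∉ Sat(AF A[(alarm ∧ ¬busy) U alarm]) = {1, 2, 3, 4, 5, 7, 8}, so the formula does not hold at 0.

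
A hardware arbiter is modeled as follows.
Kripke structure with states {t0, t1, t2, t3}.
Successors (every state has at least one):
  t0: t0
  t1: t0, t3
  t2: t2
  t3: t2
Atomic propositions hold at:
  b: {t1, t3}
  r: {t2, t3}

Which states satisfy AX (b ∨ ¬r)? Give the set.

{t0, t1}

Sat(¬r) = {t0, t1}
Sat(b ∨ ¬r) = {t0, t1, t3}
Sat(AX (b ∨ ¬r)) = {s : every successor in {t0, t1, t3}} = {t0, t1}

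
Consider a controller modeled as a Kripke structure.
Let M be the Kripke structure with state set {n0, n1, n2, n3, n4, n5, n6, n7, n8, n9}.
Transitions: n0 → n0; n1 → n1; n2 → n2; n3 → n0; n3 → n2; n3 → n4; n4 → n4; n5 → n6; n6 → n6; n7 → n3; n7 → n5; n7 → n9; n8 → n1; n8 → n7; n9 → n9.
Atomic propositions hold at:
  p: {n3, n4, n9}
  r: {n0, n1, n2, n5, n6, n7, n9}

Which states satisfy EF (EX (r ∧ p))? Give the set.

Sat(r ∧ p) = {n9}
Sat(EX (r ∧ p)) = {s : some successor in {n9}} = {n7, n9}
EF (EX (r ∧ p)): least fixpoint, start Z0 = {n7, n9}, add states with some successor in Z. Z1 = {n7, n8, n9}; fixed.
Sat(EF (EX (r ∧ p))) = {n7, n8, n9}

{n7, n8, n9}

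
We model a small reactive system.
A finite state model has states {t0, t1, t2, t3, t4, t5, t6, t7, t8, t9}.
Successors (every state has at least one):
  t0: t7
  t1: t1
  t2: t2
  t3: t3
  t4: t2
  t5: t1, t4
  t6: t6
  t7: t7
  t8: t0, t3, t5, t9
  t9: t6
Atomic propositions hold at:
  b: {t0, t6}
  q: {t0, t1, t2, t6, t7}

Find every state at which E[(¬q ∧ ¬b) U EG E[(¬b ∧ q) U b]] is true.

{t6, t8, t9}

Sat(¬q) = {t3, t4, t5, t8, t9}
Sat(¬b) = {t1, t2, t3, t4, t5, t7, t8, t9}
Sat(¬q ∧ ¬b) = {t3, t4, t5, t8, t9}
Sat(¬b ∧ q) = {t1, t2, t7}
E[(¬b ∧ q) U b]: least fixpoint, start Z0 = Sat(b) = {t0, t6}, add states in Sat(¬b ∧ q) with some successor in Z. Already a fixed point.
Sat(E[(¬b ∧ q) U b]) = {t0, t6}
EG E[(¬b ∧ q) U b]: greatest fixpoint, start Z0 = {t0, t6}, keep only states in Sat with some successor in Z. Z1 = {t6}; fixed.
Sat(EG E[(¬b ∧ q) U b]) = {t6}
E[(¬q ∧ ¬b) U EG E[(¬b ∧ q) U b]]: least fixpoint, start Z0 = Sat(EG E[(¬b ∧ q) U b]) = {t6}, add states in Sat(¬q ∧ ¬b) with some successor in Z. Z1 = {t6, t9}; Z2 = {t6, t8, t9}; fixed.
Sat(E[(¬q ∧ ¬b) U EG E[(¬b ∧ q) U b]]) = {t6, t8, t9}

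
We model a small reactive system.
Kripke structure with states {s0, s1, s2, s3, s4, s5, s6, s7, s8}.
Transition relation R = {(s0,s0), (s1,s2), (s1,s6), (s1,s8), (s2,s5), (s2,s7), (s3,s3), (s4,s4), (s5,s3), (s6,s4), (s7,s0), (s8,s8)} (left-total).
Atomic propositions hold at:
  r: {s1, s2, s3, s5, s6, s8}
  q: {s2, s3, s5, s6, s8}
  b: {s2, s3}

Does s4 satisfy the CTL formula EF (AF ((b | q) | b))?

Sat(b | q) = {s2, s3, s5, s6, s8}
Sat((b | q) | b) = {s2, s3, s5, s6, s8}
AF ((b | q) | b): least fixpoint, start Z0 = {s2, s3, s5, s6, s8}, add states with every successor in Z. Z1 = {s1, s2, s3, s5, s6, s8}; fixed.
Sat(AF ((b | q) | b)) = {s1, s2, s3, s5, s6, s8}
EF (AF ((b | q) | b)): least fixpoint, start Z0 = {s1, s2, s3, s5, s6, s8}, add states with some successor in Z. Already a fixed point.
Sat(EF (AF ((b | q) | b))) = {s1, s2, s3, s5, s6, s8}
s4 ∉ Sat(EF (AF ((b | q) | b))) = {s1, s2, s3, s5, s6, s8}, so the formula does not hold at s4.

No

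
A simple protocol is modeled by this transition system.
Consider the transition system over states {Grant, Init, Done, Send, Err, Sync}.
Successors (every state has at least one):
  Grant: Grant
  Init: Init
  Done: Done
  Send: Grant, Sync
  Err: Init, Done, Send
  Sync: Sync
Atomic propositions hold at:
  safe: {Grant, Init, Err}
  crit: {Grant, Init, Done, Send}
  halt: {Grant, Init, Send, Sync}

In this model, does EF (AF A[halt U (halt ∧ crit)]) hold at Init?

Sat(halt ∧ crit) = {Grant, Init, Send}
A[halt U (halt ∧ crit)]: least fixpoint, start Z0 = Sat((halt ∧ crit)) = {Grant, Init, Send}, add states in Sat(halt) with every successor in Z. Already a fixed point.
Sat(A[halt U (halt ∧ crit)]) = {Grant, Init, Send}
AF A[halt U (halt ∧ crit)]: least fixpoint, start Z0 = {Grant, Init, Send}, add states with every successor in Z. Already a fixed point.
Sat(AF A[halt U (halt ∧ crit)]) = {Grant, Init, Send}
EF (AF A[halt U (halt ∧ crit)]): least fixpoint, start Z0 = {Grant, Init, Send}, add states with some successor in Z. Z1 = {Grant, Init, Send, Err}; fixed.
Sat(EF (AF A[halt U (halt ∧ crit)])) = {Grant, Init, Send, Err}
Init ∈ Sat(EF (AF A[halt U (halt ∧ crit)])) = {Grant, Init, Send, Err}, so the formula holds at Init.

Yes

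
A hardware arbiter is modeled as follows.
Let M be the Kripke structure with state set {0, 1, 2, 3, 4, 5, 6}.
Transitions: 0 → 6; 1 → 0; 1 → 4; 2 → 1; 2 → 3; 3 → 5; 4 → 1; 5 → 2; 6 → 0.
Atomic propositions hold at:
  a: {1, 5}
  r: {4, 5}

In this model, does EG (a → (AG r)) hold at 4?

No

AG r: greatest fixpoint, start Z0 = {4, 5}, keep only states in Sat with every successor in Z. Z1 = ∅; fixed.
Sat(AG r) = ∅
Sat(a → (AG r)) = {0, 2, 3, 4, 6}
EG (a → (AG r)): greatest fixpoint, start Z0 = {0, 2, 3, 4, 6}, keep only states in Sat with some successor in Z. Z1 = {0, 2, 6}; Z2 = {0, 6}; fixed.
Sat(EG (a → (AG r))) = {0, 6}
4 ∉ Sat(EG (a → (AG r))) = {0, 6}, so the formula does not hold at 4.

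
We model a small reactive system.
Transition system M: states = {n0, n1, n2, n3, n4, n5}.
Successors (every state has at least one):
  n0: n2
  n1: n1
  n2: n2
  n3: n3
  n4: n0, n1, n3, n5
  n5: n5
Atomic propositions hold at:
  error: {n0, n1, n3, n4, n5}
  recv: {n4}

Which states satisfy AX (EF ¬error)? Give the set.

Sat(¬error) = {n2}
EF ¬error: least fixpoint, start Z0 = {n2}, add states with some successor in Z. Z1 = {n0, n2}; Z2 = {n0, n2, n4}; fixed.
Sat(EF ¬error) = {n0, n2, n4}
Sat(AX (EF ¬error)) = {s : every successor in {n0, n2, n4}} = {n0, n2}

{n0, n2}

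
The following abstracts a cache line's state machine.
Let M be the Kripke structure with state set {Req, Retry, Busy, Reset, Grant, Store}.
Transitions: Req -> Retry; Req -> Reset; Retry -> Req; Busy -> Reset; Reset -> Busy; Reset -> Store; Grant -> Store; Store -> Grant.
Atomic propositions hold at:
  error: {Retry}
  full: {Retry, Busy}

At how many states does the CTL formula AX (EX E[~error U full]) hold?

Sat(~error) = {Req, Busy, Reset, Grant, Store}
E[~error U full]: least fixpoint, start Z0 = Sat(full) = {Retry, Busy}, add states in Sat(~error) with some successor in Z. Z1 = {Req, Retry, Busy, Reset}; fixed.
Sat(E[~error U full]) = {Req, Retry, Busy, Reset}
Sat(EX E[~error U full]) = {s : some successor in {Req, Retry, Busy, Reset}} = {Req, Retry, Busy, Reset}
Sat(AX (EX E[~error U full])) = {s : every successor in {Req, Retry, Busy, Reset}} = {Req, Retry, Busy}
|Sat(AX (EX E[~error U full]))| = |{Req, Retry, Busy}| = 3.

3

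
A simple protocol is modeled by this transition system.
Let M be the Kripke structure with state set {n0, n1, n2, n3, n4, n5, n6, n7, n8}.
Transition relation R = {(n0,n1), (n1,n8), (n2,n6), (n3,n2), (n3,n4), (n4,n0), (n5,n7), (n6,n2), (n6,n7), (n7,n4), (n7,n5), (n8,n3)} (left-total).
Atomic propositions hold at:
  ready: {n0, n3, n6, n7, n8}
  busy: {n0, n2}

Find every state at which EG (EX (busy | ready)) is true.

{n1, n2, n3, n6, n8}

Sat(busy | ready) = {n0, n2, n3, n6, n7, n8}
Sat(EX (busy | ready)) = {s : some successor in {n0, n2, n3, n6, n7, n8}} = {n1, n2, n3, n4, n5, n6, n8}
EG (EX (busy | ready)): greatest fixpoint, start Z0 = {n1, n2, n3, n4, n5, n6, n8}, keep only states in Sat with some successor in Z. Z1 = {n1, n2, n3, n6, n8}; fixed.
Sat(EG (EX (busy | ready))) = {n1, n2, n3, n6, n8}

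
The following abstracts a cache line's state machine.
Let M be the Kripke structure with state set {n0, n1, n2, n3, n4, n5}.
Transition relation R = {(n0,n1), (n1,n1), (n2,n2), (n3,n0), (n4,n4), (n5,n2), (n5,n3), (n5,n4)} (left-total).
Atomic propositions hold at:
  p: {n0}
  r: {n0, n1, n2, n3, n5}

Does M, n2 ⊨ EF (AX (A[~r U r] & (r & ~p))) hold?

Sat(~r) = {n4}
A[~r U r]: least fixpoint, start Z0 = Sat(r) = {n0, n1, n2, n3, n5}, add states in Sat(~r) with every successor in Z. Already a fixed point.
Sat(A[~r U r]) = {n0, n1, n2, n3, n5}
Sat(~p) = {n1, n2, n3, n4, n5}
Sat(r & ~p) = {n1, n2, n3, n5}
Sat(A[~r U r] & (r & ~p)) = {n1, n2, n3, n5}
Sat(AX (A[~r U r] & (r & ~p))) = {s : every successor in {n1, n2, n3, n5}} = {n0, n1, n2}
EF (AX (A[~r U r] & (r & ~p))): least fixpoint, start Z0 = {n0, n1, n2}, add states with some successor in Z. Z1 = {n0, n1, n2, n3, n5}; fixed.
Sat(EF (AX (A[~r U r] & (r & ~p)))) = {n0, n1, n2, n3, n5}
n2 ∈ Sat(EF (AX (A[~r U r] & (r & ~p)))) = {n0, n1, n2, n3, n5}, so the formula holds at n2.

Yes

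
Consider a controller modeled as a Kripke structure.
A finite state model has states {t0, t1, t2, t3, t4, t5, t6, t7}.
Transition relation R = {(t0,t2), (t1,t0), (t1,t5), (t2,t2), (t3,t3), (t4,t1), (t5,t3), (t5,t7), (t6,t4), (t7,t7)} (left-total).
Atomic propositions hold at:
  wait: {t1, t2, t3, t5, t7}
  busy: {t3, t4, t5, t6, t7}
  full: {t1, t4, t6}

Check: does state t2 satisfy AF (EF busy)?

No

EF busy: least fixpoint, start Z0 = {t3, t4, t5, t6, t7}, add states with some successor in Z. Z1 = {t1, t3, t4, t5, t6, t7}; fixed.
Sat(EF busy) = {t1, t3, t4, t5, t6, t7}
AF (EF busy): least fixpoint, start Z0 = {t1, t3, t4, t5, t6, t7}, add states with every successor in Z. Already a fixed point.
Sat(AF (EF busy)) = {t1, t3, t4, t5, t6, t7}
t2 ∉ Sat(AF (EF busy)) = {t1, t3, t4, t5, t6, t7}, so the formula does not hold at t2.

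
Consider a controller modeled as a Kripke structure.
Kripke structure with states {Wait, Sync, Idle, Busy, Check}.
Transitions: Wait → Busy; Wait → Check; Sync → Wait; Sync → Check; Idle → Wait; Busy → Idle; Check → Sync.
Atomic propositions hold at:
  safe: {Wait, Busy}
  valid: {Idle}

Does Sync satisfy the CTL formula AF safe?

AF safe: least fixpoint, start Z0 = {Wait, Busy}, add states with every successor in Z. Z1 = {Wait, Idle, Busy}; fixed.
Sat(AF safe) = {Wait, Idle, Busy}
Sync ∉ Sat(AF safe) = {Wait, Idle, Busy}, so the formula does not hold at Sync.

No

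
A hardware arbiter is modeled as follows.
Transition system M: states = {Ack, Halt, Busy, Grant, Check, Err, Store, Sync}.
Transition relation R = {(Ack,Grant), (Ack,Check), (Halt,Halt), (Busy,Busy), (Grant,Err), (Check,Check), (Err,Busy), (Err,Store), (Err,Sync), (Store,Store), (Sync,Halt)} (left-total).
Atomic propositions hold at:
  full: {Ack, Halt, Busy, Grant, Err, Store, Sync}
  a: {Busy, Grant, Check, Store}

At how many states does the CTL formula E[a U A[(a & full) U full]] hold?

Sat(a & full) = {Busy, Grant, Store}
A[(a & full) U full]: least fixpoint, start Z0 = Sat(full) = {Ack, Halt, Busy, Grant, Err, Store, Sync}, add states in Sat(a & full) with every successor in Z. Already a fixed point.
Sat(A[(a & full) U full]) = {Ack, Halt, Busy, Grant, Err, Store, Sync}
E[a U A[(a & full) U full]]: least fixpoint, start Z0 = Sat(A[(a & full) U full]) = {Ack, Halt, Busy, Grant, Err, Store, Sync}, add states in Sat(a) with some successor in Z. Already a fixed point.
Sat(E[a U A[(a & full) U full]]) = {Ack, Halt, Busy, Grant, Err, Store, Sync}
|Sat(E[a U A[(a & full) U full]])| = |{Ack, Halt, Busy, Grant, Err, Store, Sync}| = 7.

7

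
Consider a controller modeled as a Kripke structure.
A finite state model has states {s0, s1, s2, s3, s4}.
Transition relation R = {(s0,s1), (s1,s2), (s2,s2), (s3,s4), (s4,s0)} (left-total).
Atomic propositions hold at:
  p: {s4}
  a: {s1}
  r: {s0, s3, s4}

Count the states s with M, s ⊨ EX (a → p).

Sat(a → p) = {s0, s2, s3, s4}
Sat(EX (a → p)) = {s : some successor in {s0, s2, s3, s4}} = {s1, s2, s3, s4}
|Sat(EX (a → p))| = |{s1, s2, s3, s4}| = 4.

4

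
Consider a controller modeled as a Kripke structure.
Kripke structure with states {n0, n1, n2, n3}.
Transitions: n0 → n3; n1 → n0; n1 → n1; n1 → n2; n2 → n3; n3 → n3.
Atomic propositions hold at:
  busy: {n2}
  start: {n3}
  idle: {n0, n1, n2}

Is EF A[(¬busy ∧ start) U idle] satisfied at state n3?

No

Sat(¬busy) = {n0, n1, n3}
Sat(¬busy ∧ start) = {n3}
A[(¬busy ∧ start) U idle]: least fixpoint, start Z0 = Sat(idle) = {n0, n1, n2}, add states in Sat(¬busy ∧ start) with every successor in Z. Already a fixed point.
Sat(A[(¬busy ∧ start) U idle]) = {n0, n1, n2}
EF A[(¬busy ∧ start) U idle]: least fixpoint, start Z0 = {n0, n1, n2}, add states with some successor in Z. Already a fixed point.
Sat(EF A[(¬busy ∧ start) U idle]) = {n0, n1, n2}
n3 ∉ Sat(EF A[(¬busy ∧ start) U idle]) = {n0, n1, n2}, so the formula does not hold at n3.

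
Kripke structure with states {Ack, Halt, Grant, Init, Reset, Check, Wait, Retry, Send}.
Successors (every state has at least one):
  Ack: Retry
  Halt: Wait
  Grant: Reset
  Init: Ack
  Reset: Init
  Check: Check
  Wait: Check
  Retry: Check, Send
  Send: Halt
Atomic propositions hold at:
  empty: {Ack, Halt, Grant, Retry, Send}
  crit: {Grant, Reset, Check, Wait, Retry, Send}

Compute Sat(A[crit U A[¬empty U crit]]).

{Grant, Reset, Check, Wait, Retry, Send}

Sat(¬empty) = {Init, Reset, Check, Wait}
A[¬empty U crit]: least fixpoint, start Z0 = Sat(crit) = {Grant, Reset, Check, Wait, Retry, Send}, add states in Sat(¬empty) with every successor in Z. Already a fixed point.
Sat(A[¬empty U crit]) = {Grant, Reset, Check, Wait, Retry, Send}
A[crit U A[¬empty U crit]]: least fixpoint, start Z0 = Sat(A[¬empty U crit]) = {Grant, Reset, Check, Wait, Retry, Send}, add states in Sat(crit) with every successor in Z. Already a fixed point.
Sat(A[crit U A[¬empty U crit]]) = {Grant, Reset, Check, Wait, Retry, Send}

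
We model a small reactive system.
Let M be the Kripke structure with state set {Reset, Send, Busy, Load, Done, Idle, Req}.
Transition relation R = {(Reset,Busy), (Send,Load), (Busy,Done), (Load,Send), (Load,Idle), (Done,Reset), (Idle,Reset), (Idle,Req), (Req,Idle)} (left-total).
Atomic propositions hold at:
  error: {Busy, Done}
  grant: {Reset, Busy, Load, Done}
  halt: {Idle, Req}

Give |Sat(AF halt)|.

AF halt: least fixpoint, start Z0 = {Idle, Req}, add states with every successor in Z. Already a fixed point.
Sat(AF halt) = {Idle, Req}
|Sat(AF halt)| = |{Idle, Req}| = 2.

2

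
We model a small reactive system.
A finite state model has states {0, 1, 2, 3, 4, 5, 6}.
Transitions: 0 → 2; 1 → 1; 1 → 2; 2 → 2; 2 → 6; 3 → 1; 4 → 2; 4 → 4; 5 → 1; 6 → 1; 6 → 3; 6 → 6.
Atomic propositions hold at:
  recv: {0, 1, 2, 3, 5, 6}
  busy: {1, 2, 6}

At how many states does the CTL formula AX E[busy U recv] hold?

6

E[busy U recv]: least fixpoint, start Z0 = Sat(recv) = {0, 1, 2, 3, 5, 6}, add states in Sat(busy) with some successor in Z. Already a fixed point.
Sat(E[busy U recv]) = {0, 1, 2, 3, 5, 6}
Sat(AX E[busy U recv]) = {s : every successor in {0, 1, 2, 3, 5, 6}} = {0, 1, 2, 3, 5, 6}
|Sat(AX E[busy U recv])| = |{0, 1, 2, 3, 5, 6}| = 6.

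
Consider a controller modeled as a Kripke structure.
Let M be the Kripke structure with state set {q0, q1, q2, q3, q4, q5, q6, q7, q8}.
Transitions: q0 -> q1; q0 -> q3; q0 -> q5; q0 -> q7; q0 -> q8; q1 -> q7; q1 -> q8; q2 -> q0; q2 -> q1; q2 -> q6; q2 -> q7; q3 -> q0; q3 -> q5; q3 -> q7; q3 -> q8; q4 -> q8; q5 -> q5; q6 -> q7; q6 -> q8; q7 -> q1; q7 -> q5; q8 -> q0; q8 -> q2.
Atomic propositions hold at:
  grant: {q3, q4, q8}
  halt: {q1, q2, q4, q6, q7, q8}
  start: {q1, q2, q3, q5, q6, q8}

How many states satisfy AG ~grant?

Sat(~grant) = {q0, q1, q2, q5, q6, q7}
AG ~grant: greatest fixpoint, start Z0 = {q0, q1, q2, q5, q6, q7}, keep only states in Sat with every successor in Z. Z1 = {q2, q5, q7}; Z2 = {q5}; fixed.
Sat(AG ~grant) = {q5}
|Sat(AG ~grant)| = |{q5}| = 1.

1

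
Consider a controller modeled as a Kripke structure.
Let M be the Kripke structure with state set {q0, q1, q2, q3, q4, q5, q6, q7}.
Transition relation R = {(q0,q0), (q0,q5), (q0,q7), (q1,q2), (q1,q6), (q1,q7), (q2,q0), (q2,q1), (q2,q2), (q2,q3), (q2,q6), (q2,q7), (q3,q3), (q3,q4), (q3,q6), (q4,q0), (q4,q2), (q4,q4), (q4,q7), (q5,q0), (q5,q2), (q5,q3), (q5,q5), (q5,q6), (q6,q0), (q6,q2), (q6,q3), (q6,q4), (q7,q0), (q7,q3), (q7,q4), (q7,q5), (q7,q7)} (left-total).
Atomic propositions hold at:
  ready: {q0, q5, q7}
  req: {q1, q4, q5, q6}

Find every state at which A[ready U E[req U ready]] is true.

{q0, q1, q4, q5, q6, q7}

E[req U ready]: least fixpoint, start Z0 = Sat(ready) = {q0, q5, q7}, add states in Sat(req) with some successor in Z. Z1 = {q0, q1, q4, q5, q6, q7}; fixed.
Sat(E[req U ready]) = {q0, q1, q4, q5, q6, q7}
A[ready U E[req U ready]]: least fixpoint, start Z0 = Sat(E[req U ready]) = {q0, q1, q4, q5, q6, q7}, add states in Sat(ready) with every successor in Z. Already a fixed point.
Sat(A[ready U E[req U ready]]) = {q0, q1, q4, q5, q6, q7}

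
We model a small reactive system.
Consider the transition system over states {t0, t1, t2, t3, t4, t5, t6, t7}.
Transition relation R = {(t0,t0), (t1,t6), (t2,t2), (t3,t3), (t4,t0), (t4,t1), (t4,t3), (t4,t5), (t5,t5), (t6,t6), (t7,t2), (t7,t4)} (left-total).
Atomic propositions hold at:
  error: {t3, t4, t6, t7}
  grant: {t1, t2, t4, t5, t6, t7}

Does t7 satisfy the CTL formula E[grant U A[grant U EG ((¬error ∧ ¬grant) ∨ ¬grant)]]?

Sat(¬error) = {t0, t1, t2, t5}
Sat(¬grant) = {t0, t3}
Sat(¬error ∧ ¬grant) = {t0}
Sat((¬error ∧ ¬grant) ∨ ¬grant) = {t0, t3}
EG ((¬error ∧ ¬grant) ∨ ¬grant): greatest fixpoint, start Z0 = {t0, t3}, keep only states in Sat with some successor in Z. Already a fixed point.
Sat(EG ((¬error ∧ ¬grant) ∨ ¬grant)) = {t0, t3}
A[grant U EG ((¬error ∧ ¬grant) ∨ ¬grant)]: least fixpoint, start Z0 = Sat(EG ((¬error ∧ ¬grant) ∨ ¬grant)) = {t0, t3}, add states in Sat(grant) with every successor in Z. Already a fixed point.
Sat(A[grant U EG ((¬error ∧ ¬grant) ∨ ¬grant)]) = {t0, t3}
E[grant U A[grant U EG ((¬error ∧ ¬grant) ∨ ¬grant)]]: least fixpoint, start Z0 = Sat(A[grant U EG ((¬error ∧ ¬grant) ∨ ¬grant)]) = {t0, t3}, add states in Sat(grant) with some successor in Z. Z1 = {t0, t3, t4}; Z2 = {t0, t3, t4, t7}; fixed.
Sat(E[grant U A[grant U EG ((¬error ∧ ¬grant) ∨ ¬grant)]]) = {t0, t3, t4, t7}
t7 ∈ Sat(E[grant U A[grant U EG ((¬error ∧ ¬grant) ∨ ¬grant)]]) = {t0, t3, t4, t7}, so the formula holds at t7.

Yes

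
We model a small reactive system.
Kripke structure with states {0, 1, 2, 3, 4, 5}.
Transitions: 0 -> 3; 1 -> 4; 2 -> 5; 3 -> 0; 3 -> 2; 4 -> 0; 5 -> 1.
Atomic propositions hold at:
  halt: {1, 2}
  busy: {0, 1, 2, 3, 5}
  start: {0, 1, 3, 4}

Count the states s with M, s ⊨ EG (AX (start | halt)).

Sat(start | halt) = {0, 1, 2, 3, 4}
Sat(AX (start | halt)) = {s : every successor in {0, 1, 2, 3, 4}} = {0, 1, 3, 4, 5}
EG (AX (start | halt)): greatest fixpoint, start Z0 = {0, 1, 3, 4, 5}, keep only states in Sat with some successor in Z. Already a fixed point.
Sat(EG (AX (start | halt))) = {0, 1, 3, 4, 5}
|Sat(EG (AX (start | halt)))| = |{0, 1, 3, 4, 5}| = 5.

5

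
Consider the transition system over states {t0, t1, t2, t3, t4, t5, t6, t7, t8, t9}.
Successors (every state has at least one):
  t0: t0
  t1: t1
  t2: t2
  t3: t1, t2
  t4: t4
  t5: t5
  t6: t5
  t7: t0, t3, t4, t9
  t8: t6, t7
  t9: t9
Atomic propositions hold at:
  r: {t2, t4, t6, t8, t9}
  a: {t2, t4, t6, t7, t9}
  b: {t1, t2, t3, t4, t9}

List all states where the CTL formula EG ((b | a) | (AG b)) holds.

Sat(b | a) = {t1, t2, t3, t4, t6, t7, t9}
AG b: greatest fixpoint, start Z0 = {t1, t2, t3, t4, t9}, keep only states in Sat with every successor in Z. Already a fixed point.
Sat(AG b) = {t1, t2, t3, t4, t9}
Sat((b | a) | (AG b)) = {t1, t2, t3, t4, t6, t7, t9}
EG ((b | a) | (AG b)): greatest fixpoint, start Z0 = {t1, t2, t3, t4, t6, t7, t9}, keep only states in Sat with some successor in Z. Z1 = {t1, t2, t3, t4, t7, t9}; fixed.
Sat(EG ((b | a) | (AG b))) = {t1, t2, t3, t4, t7, t9}

{t1, t2, t3, t4, t7, t9}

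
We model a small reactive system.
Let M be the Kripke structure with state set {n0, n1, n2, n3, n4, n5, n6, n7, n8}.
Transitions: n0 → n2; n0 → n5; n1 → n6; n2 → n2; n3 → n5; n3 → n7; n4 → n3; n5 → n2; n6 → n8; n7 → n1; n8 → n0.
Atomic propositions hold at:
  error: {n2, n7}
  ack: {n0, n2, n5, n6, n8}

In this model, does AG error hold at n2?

Yes

AG error: greatest fixpoint, start Z0 = {n2, n7}, keep only states in Sat with every successor in Z. Z1 = {n2}; fixed.
Sat(AG error) = {n2}
n2 ∈ Sat(AG error) = {n2}, so the formula holds at n2.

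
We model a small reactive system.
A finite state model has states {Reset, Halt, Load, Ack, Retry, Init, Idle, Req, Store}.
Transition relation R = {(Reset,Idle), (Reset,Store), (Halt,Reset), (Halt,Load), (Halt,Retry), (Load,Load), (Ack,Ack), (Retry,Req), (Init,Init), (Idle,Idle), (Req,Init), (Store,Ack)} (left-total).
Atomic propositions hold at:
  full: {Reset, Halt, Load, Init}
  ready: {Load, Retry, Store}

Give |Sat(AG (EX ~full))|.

Sat(~full) = {Ack, Retry, Idle, Req, Store}
Sat(EX ~full) = {s : some successor in {Ack, Retry, Idle, Req, Store}} = {Reset, Halt, Ack, Retry, Idle, Store}
AG (EX ~full): greatest fixpoint, start Z0 = {Reset, Halt, Ack, Retry, Idle, Store}, keep only states in Sat with every successor in Z. Z1 = {Reset, Ack, Idle, Store}; fixed.
Sat(AG (EX ~full)) = {Reset, Ack, Idle, Store}
|Sat(AG (EX ~full))| = |{Reset, Ack, Idle, Store}| = 4.

4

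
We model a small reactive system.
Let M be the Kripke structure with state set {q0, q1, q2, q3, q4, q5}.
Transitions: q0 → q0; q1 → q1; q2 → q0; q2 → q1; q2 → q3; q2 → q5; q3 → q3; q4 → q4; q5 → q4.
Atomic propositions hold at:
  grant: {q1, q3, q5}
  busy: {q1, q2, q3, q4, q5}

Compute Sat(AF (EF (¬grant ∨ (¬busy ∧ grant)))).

{q0, q2, q4, q5}

Sat(¬grant) = {q0, q2, q4}
Sat(¬busy) = {q0}
Sat(¬busy ∧ grant) = ∅
Sat(¬grant ∨ (¬busy ∧ grant)) = {q0, q2, q4}
EF (¬grant ∨ (¬busy ∧ grant)): least fixpoint, start Z0 = {q0, q2, q4}, add states with some successor in Z. Z1 = {q0, q2, q4, q5}; fixed.
Sat(EF (¬grant ∨ (¬busy ∧ grant))) = {q0, q2, q4, q5}
AF (EF (¬grant ∨ (¬busy ∧ grant))): least fixpoint, start Z0 = {q0, q2, q4, q5}, add states with every successor in Z. Already a fixed point.
Sat(AF (EF (¬grant ∨ (¬busy ∧ grant)))) = {q0, q2, q4, q5}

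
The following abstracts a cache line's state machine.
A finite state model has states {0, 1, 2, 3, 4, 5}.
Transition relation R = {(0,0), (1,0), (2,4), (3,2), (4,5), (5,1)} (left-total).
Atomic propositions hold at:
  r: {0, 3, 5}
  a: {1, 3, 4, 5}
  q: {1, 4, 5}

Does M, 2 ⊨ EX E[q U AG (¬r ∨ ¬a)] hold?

Yes

Sat(¬r) = {1, 2, 4}
Sat(¬a) = {0, 2}
Sat(¬r ∨ ¬a) = {0, 1, 2, 4}
AG (¬r ∨ ¬a): greatest fixpoint, start Z0 = {0, 1, 2, 4}, keep only states in Sat with every successor in Z. Z1 = {0, 1, 2}; Z2 = {0, 1}; fixed.
Sat(AG (¬r ∨ ¬a)) = {0, 1}
E[q U AG (¬r ∨ ¬a)]: least fixpoint, start Z0 = Sat(AG (¬r ∨ ¬a)) = {0, 1}, add states in Sat(q) with some successor in Z. Z1 = {0, 1, 5}; Z2 = {0, 1, 4, 5}; fixed.
Sat(E[q U AG (¬r ∨ ¬a)]) = {0, 1, 4, 5}
Sat(EX E[q U AG (¬r ∨ ¬a)]) = {s : some successor in {0, 1, 4, 5}} = {0, 1, 2, 4, 5}
2 ∈ Sat(EX E[q U AG (¬r ∨ ¬a)]) = {0, 1, 2, 4, 5}, so the formula holds at 2.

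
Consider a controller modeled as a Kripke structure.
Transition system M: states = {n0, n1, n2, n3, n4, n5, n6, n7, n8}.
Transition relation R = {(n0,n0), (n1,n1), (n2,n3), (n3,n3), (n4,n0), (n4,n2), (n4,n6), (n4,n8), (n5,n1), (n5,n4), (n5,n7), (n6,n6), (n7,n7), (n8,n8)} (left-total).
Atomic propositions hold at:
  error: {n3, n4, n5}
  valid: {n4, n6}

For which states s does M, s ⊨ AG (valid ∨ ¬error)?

Sat(¬error) = {n0, n1, n2, n6, n7, n8}
Sat(valid ∨ ¬error) = {n0, n1, n2, n4, n6, n7, n8}
AG (valid ∨ ¬error): greatest fixpoint, start Z0 = {n0, n1, n2, n4, n6, n7, n8}, keep only states in Sat with every successor in Z. Z1 = {n0, n1, n4, n6, n7, n8}; Z2 = {n0, n1, n6, n7, n8}; fixed.
Sat(AG (valid ∨ ¬error)) = {n0, n1, n6, n7, n8}

{n0, n1, n6, n7, n8}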